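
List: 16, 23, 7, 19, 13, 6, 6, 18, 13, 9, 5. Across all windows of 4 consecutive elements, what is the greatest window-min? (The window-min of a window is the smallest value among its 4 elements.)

7

Each size-4 window and its min:
(16, 23, 7, 19) → min 7
(23, 7, 19, 13) → min 7
(7, 19, 13, 6) → min 6
(19, 13, 6, 6) → min 6
(13, 6, 6, 18) → min 6
(6, 6, 18, 13) → min 6
(6, 18, 13, 9) → min 6
(18, 13, 9, 5) → min 5
Greatest of these is 7.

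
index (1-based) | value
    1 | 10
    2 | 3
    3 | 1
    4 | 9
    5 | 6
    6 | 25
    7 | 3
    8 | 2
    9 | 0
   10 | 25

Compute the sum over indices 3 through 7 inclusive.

44

Elements at indices 3..7: 1, 9, 6, 25, 3
sum(1, 9, 6, 25, 3) = 44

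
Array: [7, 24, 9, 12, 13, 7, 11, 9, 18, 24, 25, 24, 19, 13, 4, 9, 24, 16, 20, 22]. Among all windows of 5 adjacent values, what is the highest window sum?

110

[7, 24, 9, 12, 13] → sum 65
[24, 9, 12, 13, 7] → sum 65
[9, 12, 13, 7, 11] → sum 52
[12, 13, 7, 11, 9] → sum 52
[13, 7, 11, 9, 18] → sum 58
[7, 11, 9, 18, 24] → sum 69
[11, 9, 18, 24, 25] → sum 87
[9, 18, 24, 25, 24] → sum 100
[18, 24, 25, 24, 19] → sum 110
[24, 25, 24, 19, 13] → sum 105
[25, 24, 19, 13, 4] → sum 85
[24, 19, 13, 4, 9] → sum 69
[19, 13, 4, 9, 24] → sum 69
[13, 4, 9, 24, 16] → sum 66
[4, 9, 24, 16, 20] → sum 73
[9, 24, 16, 20, 22] → sum 91
Highest of these is 110.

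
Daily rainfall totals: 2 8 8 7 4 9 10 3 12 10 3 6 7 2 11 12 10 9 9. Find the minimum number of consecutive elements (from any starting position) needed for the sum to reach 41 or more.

add 2: running sum 2 < 41
add 8: running sum 10 < 41
add 8: running sum 18 < 41
add 7: running sum 25 < 41
add 4: running sum 29 < 41
add 9: running sum 38 < 41
add 10: shortest ending here [8, 8, 7, 4, 9, 10] sum 46, len 6
add 3: shortest ending here [8, 7, 4, 9, 10, 3] sum 41, len 6
add 12: shortest ending here [7, 4, 9, 10, 3, 12] sum 45, len 6
add 10: shortest ending here [9, 10, 3, 12, 10] sum 44, len 5
add 3: shortest ending here [9, 10, 3, 12, 10, 3] sum 47, len 6
add 6: shortest ending here [10, 3, 12, 10, 3, 6] sum 44, len 6
add 7: shortest ending here [3, 12, 10, 3, 6, 7] sum 41, len 6
add 2: shortest ending here [3, 12, 10, 3, 6, 7, 2] sum 43, len 7
add 11: shortest ending here [12, 10, 3, 6, 7, 2, 11] sum 51, len 7
add 12: shortest ending here [3, 6, 7, 2, 11, 12] sum 41, len 6
add 10: shortest ending here [7, 2, 11, 12, 10] sum 42, len 5
add 9: shortest ending here [11, 12, 10, 9] sum 42, len 4
add 9: shortest ending here [11, 12, 10, 9, 9] sum 51, len 5
Shortest qualifying length: 4.

4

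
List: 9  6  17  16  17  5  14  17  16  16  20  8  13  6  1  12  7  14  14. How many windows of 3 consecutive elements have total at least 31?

(9, 6, 17) → sum 32  ≥ 31 ✓
(6, 17, 16) → sum 39  ≥ 31 ✓
(17, 16, 17) → sum 50  ≥ 31 ✓
(16, 17, 5) → sum 38  ≥ 31 ✓
(17, 5, 14) → sum 36  ≥ 31 ✓
(5, 14, 17) → sum 36  ≥ 31 ✓
(14, 17, 16) → sum 47  ≥ 31 ✓
(17, 16, 16) → sum 49  ≥ 31 ✓
(16, 16, 20) → sum 52  ≥ 31 ✓
(16, 20, 8) → sum 44  ≥ 31 ✓
(20, 8, 13) → sum 41  ≥ 31 ✓
(8, 13, 6) → sum 27
(13, 6, 1) → sum 20
(6, 1, 12) → sum 19
(1, 12, 7) → sum 20
(12, 7, 14) → sum 33  ≥ 31 ✓
(7, 14, 14) → sum 35  ≥ 31 ✓
13 windows satisfy the condition.

13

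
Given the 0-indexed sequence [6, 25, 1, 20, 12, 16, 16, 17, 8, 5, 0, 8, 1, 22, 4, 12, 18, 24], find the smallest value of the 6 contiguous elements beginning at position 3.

8

Elements at indices 3..8: 20, 12, 16, 16, 17, 8
min(20, 12, 16, 16, 17, 8) = 8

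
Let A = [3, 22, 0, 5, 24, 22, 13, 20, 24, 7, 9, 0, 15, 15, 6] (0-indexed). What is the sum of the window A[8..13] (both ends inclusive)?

Elements at indices 8..13: 24, 7, 9, 0, 15, 15
sum(24, 7, 9, 0, 15, 15) = 70

70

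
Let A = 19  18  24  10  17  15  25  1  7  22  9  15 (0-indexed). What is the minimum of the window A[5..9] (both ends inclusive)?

Elements at indices 5..9: 15, 25, 1, 7, 22
min(15, 25, 1, 7, 22) = 1

1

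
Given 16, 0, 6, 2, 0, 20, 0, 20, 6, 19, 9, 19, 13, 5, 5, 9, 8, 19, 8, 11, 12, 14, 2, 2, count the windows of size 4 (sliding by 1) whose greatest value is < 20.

15

16 0 6 2 → max 16  < 20 ✓
0 6 2 0 → max 6  < 20 ✓
6 2 0 20 → max 20
2 0 20 0 → max 20
0 20 0 20 → max 20
20 0 20 6 → max 20
0 20 6 19 → max 20
20 6 19 9 → max 20
6 19 9 19 → max 19  < 20 ✓
19 9 19 13 → max 19  < 20 ✓
9 19 13 5 → max 19  < 20 ✓
19 13 5 5 → max 19  < 20 ✓
13 5 5 9 → max 13  < 20 ✓
5 5 9 8 → max 9  < 20 ✓
5 9 8 19 → max 19  < 20 ✓
9 8 19 8 → max 19  < 20 ✓
8 19 8 11 → max 19  < 20 ✓
19 8 11 12 → max 19  < 20 ✓
8 11 12 14 → max 14  < 20 ✓
11 12 14 2 → max 14  < 20 ✓
12 14 2 2 → max 14  < 20 ✓
15 windows satisfy the condition.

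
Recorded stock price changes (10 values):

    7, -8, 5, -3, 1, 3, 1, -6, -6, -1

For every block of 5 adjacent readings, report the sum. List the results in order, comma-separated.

(7, -8, 5, -3, 1) → sum 2
(-8, 5, -3, 1, 3) → sum -2
(5, -3, 1, 3, 1) → sum 7
(-3, 1, 3, 1, -6) → sum -4
(1, 3, 1, -6, -6) → sum -7
(3, 1, -6, -6, -1) → sum -9

2, -2, 7, -4, -7, -9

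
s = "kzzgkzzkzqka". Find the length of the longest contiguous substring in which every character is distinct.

4

add k: [k] len 1
add z: [k, z] len 2
add z (repeat z, move left end past it): [z] len 1
add g: [z, g] len 2
add k: [z, g, k] len 3
add z (repeat z, move left end past it): [g, k, z] len 3
add z (repeat z, move left end past it): [z] len 1
add k: [z, k] len 2
add z (repeat z, move left end past it): [k, z] len 2
add q: [k, z, q] len 3
add k (repeat k, move left end past it): [z, q, k] len 3
add a: [z, q, k, a] len 4
Longest all-distinct length: 4.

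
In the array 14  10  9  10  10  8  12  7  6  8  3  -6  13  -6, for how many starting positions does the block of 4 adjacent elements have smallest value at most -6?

[14, 10, 9, 10] → min 9
[10, 9, 10, 10] → min 9
[9, 10, 10, 8] → min 8
[10, 10, 8, 12] → min 8
[10, 8, 12, 7] → min 7
[8, 12, 7, 6] → min 6
[12, 7, 6, 8] → min 6
[7, 6, 8, 3] → min 3
[6, 8, 3, -6] → min -6  ≤ -6 ✓
[8, 3, -6, 13] → min -6  ≤ -6 ✓
[3, -6, 13, -6] → min -6  ≤ -6 ✓
3 windows satisfy the condition.

3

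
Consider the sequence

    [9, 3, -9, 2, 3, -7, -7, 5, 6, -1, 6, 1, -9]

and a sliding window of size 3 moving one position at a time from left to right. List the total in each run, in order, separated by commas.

[9, 3, -9] → sum 3
[3, -9, 2] → sum -4
[-9, 2, 3] → sum -4
[2, 3, -7] → sum -2
[3, -7, -7] → sum -11
[-7, -7, 5] → sum -9
[-7, 5, 6] → sum 4
[5, 6, -1] → sum 10
[6, -1, 6] → sum 11
[-1, 6, 1] → sum 6
[6, 1, -9] → sum -2

3, -4, -4, -2, -11, -9, 4, 10, 11, 6, -2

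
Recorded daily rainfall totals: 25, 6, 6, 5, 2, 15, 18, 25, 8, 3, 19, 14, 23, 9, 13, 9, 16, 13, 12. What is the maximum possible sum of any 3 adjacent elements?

58

Window sums for each of the 17 positions:
(25, 6, 6) → sum 37
(6, 6, 5) → sum 17
(6, 5, 2) → sum 13
(5, 2, 15) → sum 22
(2, 15, 18) → sum 35
(15, 18, 25) → sum 58
(18, 25, 8) → sum 51
(25, 8, 3) → sum 36
(8, 3, 19) → sum 30
(3, 19, 14) → sum 36
(19, 14, 23) → sum 56
(14, 23, 9) → sum 46
(23, 9, 13) → sum 45
(9, 13, 9) → sum 31
(13, 9, 16) → sum 38
(9, 16, 13) → sum 38
(16, 13, 12) → sum 41
Maximum of these is 58.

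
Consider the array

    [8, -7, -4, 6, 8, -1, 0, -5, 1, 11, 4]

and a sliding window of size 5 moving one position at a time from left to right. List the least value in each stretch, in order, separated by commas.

-7, -7, -4, -5, -5, -5, -5

Sliding a size-5 window across the 11 values:
[8, -7, -4, 6, 8] → min -7
[-7, -4, 6, 8, -1] → min -7
[-4, 6, 8, -1, 0] → min -4
[6, 8, -1, 0, -5] → min -5
[8, -1, 0, -5, 1] → min -5
[-1, 0, -5, 1, 11] → min -5
[0, -5, 1, 11, 4] → min -5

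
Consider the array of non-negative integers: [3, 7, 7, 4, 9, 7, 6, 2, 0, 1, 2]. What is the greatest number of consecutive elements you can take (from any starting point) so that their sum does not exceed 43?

[3] sum 3 len 1
[3, 7] sum 10 len 2
[3, 7, 7] sum 17 len 3
[3, 7, 7, 4] sum 21 len 4
[3, 7, 7, 4, 9] sum 30 len 5
[3, 7, 7, 4, 9, 7] sum 37 len 6
[3, 7, 7, 4, 9, 7, 6] sum 43 len 7
[7, 7, 4, 9, 7, 6, 2] sum 42 len 7
[7, 7, 4, 9, 7, 6, 2, 0] sum 42 len 8
[7, 7, 4, 9, 7, 6, 2, 0, 1] sum 43 len 9
[7, 4, 9, 7, 6, 2, 0, 1, 2] sum 38 len 9
Longest length seen: 9.

9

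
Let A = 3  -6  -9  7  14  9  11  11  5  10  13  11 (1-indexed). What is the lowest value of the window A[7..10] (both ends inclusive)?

5

Elements at indices 7..10: 11, 11, 5, 10
min(11, 11, 5, 10) = 5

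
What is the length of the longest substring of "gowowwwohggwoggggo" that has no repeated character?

[g] len 1
[g, o] len 2
[g, o, w] len 3
[w, o] len 2
[o, w] len 2
[w] len 1
[w] len 1
[w, o] len 2
[w, o, h] len 3
[w, o, h, g] len 4
[g] len 1
[g, w] len 2
[g, w, o] len 3
[w, o, g] len 3
[g] len 1
[g] len 1
[g] len 1
[g, o] len 2
Longest all-distinct length: 4.

4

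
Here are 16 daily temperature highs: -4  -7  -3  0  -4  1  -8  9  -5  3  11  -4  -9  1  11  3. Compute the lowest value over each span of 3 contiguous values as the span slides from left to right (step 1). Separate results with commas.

-7, -7, -4, -4, -8, -8, -8, -5, -5, -4, -9, -9, -9, 1

[-4, -7, -3] → min -7
[-7, -3, 0] → min -7
[-3, 0, -4] → min -4
[0, -4, 1] → min -4
[-4, 1, -8] → min -8
[1, -8, 9] → min -8
[-8, 9, -5] → min -8
[9, -5, 3] → min -5
[-5, 3, 11] → min -5
[3, 11, -4] → min -4
[11, -4, -9] → min -9
[-4, -9, 1] → min -9
[-9, 1, 11] → min -9
[1, 11, 3] → min 1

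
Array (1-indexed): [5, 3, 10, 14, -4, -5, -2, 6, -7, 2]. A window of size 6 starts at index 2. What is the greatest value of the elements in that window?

Elements at indices 2..7: 3, 10, 14, -4, -5, -2
max(3, 10, 14, -4, -5, -2) = 14

14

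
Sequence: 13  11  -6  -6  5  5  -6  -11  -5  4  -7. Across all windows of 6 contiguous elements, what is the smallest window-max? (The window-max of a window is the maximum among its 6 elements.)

Window maxs for each of the 6 positions:
13 11 -6 -6 5 5 → max 13
11 -6 -6 5 5 -6 → max 11
-6 -6 5 5 -6 -11 → max 5
-6 5 5 -6 -11 -5 → max 5
5 5 -6 -11 -5 4 → max 5
5 -6 -11 -5 4 -7 → max 5
Smallest of these is 5.

5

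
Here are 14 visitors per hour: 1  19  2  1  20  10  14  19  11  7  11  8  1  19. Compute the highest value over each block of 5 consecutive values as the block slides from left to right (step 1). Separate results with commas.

Sliding a size-5 window across the 14 values:
[1, 19, 2, 1, 20] → max 20
[19, 2, 1, 20, 10] → max 20
[2, 1, 20, 10, 14] → max 20
[1, 20, 10, 14, 19] → max 20
[20, 10, 14, 19, 11] → max 20
[10, 14, 19, 11, 7] → max 19
[14, 19, 11, 7, 11] → max 19
[19, 11, 7, 11, 8] → max 19
[11, 7, 11, 8, 1] → max 11
[7, 11, 8, 1, 19] → max 19

20, 20, 20, 20, 20, 19, 19, 19, 11, 19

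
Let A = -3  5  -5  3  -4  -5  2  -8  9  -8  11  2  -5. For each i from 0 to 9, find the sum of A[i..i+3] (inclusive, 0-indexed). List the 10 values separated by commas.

[-3, 5, -5, 3] → sum 0
[5, -5, 3, -4] → sum -1
[-5, 3, -4, -5] → sum -11
[3, -4, -5, 2] → sum -4
[-4, -5, 2, -8] → sum -15
[-5, 2, -8, 9] → sum -2
[2, -8, 9, -8] → sum -5
[-8, 9, -8, 11] → sum 4
[9, -8, 11, 2] → sum 14
[-8, 11, 2, -5] → sum 0

0, -1, -11, -4, -15, -2, -5, 4, 14, 0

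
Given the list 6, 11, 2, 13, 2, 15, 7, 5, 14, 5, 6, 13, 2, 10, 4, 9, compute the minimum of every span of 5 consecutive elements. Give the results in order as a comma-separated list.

2, 2, 2, 2, 2, 5, 5, 5, 2, 2, 2, 2

Sliding a size-5 window across the 16 values:
[6, 11, 2, 13, 2] → min 2
[11, 2, 13, 2, 15] → min 2
[2, 13, 2, 15, 7] → min 2
[13, 2, 15, 7, 5] → min 2
[2, 15, 7, 5, 14] → min 2
[15, 7, 5, 14, 5] → min 5
[7, 5, 14, 5, 6] → min 5
[5, 14, 5, 6, 13] → min 5
[14, 5, 6, 13, 2] → min 2
[5, 6, 13, 2, 10] → min 2
[6, 13, 2, 10, 4] → min 2
[13, 2, 10, 4, 9] → min 2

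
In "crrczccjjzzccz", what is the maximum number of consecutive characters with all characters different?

[c] len 1
[c, r] len 2
[r] len 1
[r, c] len 2
[r, c, z] len 3
[z, c] len 2
[c] len 1
[c, j] len 2
[j] len 1
[j, z] len 2
[z] len 1
[z, c] len 2
[c] len 1
[c, z] len 2
Longest all-distinct length: 3.

3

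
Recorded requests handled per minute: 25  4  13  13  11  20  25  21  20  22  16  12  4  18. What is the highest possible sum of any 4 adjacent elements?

88

Each size-4 window and its sum:
(25, 4, 13, 13) → sum 55
(4, 13, 13, 11) → sum 41
(13, 13, 11, 20) → sum 57
(13, 11, 20, 25) → sum 69
(11, 20, 25, 21) → sum 77
(20, 25, 21, 20) → sum 86
(25, 21, 20, 22) → sum 88
(21, 20, 22, 16) → sum 79
(20, 22, 16, 12) → sum 70
(22, 16, 12, 4) → sum 54
(16, 12, 4, 18) → sum 50
Highest of these is 88.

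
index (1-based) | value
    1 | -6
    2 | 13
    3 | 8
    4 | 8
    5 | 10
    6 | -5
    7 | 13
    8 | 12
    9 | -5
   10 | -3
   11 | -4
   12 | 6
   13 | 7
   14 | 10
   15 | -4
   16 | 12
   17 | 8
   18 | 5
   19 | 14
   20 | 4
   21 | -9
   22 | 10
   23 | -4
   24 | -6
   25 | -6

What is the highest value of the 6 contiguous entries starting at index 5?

Elements at indices 5..10: 10, -5, 13, 12, -5, -3
max(10, -5, 13, 12, -5, -3) = 13

13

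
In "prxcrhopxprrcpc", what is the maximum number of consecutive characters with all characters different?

add p: [p] len 1
add r: [p, r] len 2
add x: [p, r, x] len 3
add c: [p, r, x, c] len 4
add r (repeat r, move left end past it): [x, c, r] len 3
add h: [x, c, r, h] len 4
add o: [x, c, r, h, o] len 5
add p: [x, c, r, h, o, p] len 6
add x (repeat x, move left end past it): [c, r, h, o, p, x] len 6
add p (repeat p, move left end past it): [x, p] len 2
add r: [x, p, r] len 3
add r (repeat r, move left end past it): [r] len 1
add c: [r, c] len 2
add p: [r, c, p] len 3
add c (repeat c, move left end past it): [p, c] len 2
Longest all-distinct length: 6.

6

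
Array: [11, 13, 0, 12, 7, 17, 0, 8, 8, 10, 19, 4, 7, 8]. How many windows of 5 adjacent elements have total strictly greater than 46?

(11, 13, 0, 12, 7) → sum 43
(13, 0, 12, 7, 17) → sum 49  > 46 ✓
(0, 12, 7, 17, 0) → sum 36
(12, 7, 17, 0, 8) → sum 44
(7, 17, 0, 8, 8) → sum 40
(17, 0, 8, 8, 10) → sum 43
(0, 8, 8, 10, 19) → sum 45
(8, 8, 10, 19, 4) → sum 49  > 46 ✓
(8, 10, 19, 4, 7) → sum 48  > 46 ✓
(10, 19, 4, 7, 8) → sum 48  > 46 ✓
4 windows satisfy the condition.

4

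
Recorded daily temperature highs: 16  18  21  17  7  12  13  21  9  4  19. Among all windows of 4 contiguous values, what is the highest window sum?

[16, 18, 21, 17] → sum 72
[18, 21, 17, 7] → sum 63
[21, 17, 7, 12] → sum 57
[17, 7, 12, 13] → sum 49
[7, 12, 13, 21] → sum 53
[12, 13, 21, 9] → sum 55
[13, 21, 9, 4] → sum 47
[21, 9, 4, 19] → sum 53
Highest of these is 72.

72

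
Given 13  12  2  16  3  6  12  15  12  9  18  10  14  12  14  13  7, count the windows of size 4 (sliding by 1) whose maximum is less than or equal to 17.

10

(13, 12, 2, 16) → max 16  ≤ 17 ✓
(12, 2, 16, 3) → max 16  ≤ 17 ✓
(2, 16, 3, 6) → max 16  ≤ 17 ✓
(16, 3, 6, 12) → max 16  ≤ 17 ✓
(3, 6, 12, 15) → max 15  ≤ 17 ✓
(6, 12, 15, 12) → max 15  ≤ 17 ✓
(12, 15, 12, 9) → max 15  ≤ 17 ✓
(15, 12, 9, 18) → max 18
(12, 9, 18, 10) → max 18
(9, 18, 10, 14) → max 18
(18, 10, 14, 12) → max 18
(10, 14, 12, 14) → max 14  ≤ 17 ✓
(14, 12, 14, 13) → max 14  ≤ 17 ✓
(12, 14, 13, 7) → max 14  ≤ 17 ✓
10 windows satisfy the condition.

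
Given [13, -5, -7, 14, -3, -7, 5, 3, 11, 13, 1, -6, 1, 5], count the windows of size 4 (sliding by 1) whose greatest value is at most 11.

3

(13, -5, -7, 14) → max 14
(-5, -7, 14, -3) → max 14
(-7, 14, -3, -7) → max 14
(14, -3, -7, 5) → max 14
(-3, -7, 5, 3) → max 5  ≤ 11 ✓
(-7, 5, 3, 11) → max 11  ≤ 11 ✓
(5, 3, 11, 13) → max 13
(3, 11, 13, 1) → max 13
(11, 13, 1, -6) → max 13
(13, 1, -6, 1) → max 13
(1, -6, 1, 5) → max 5  ≤ 11 ✓
3 windows satisfy the condition.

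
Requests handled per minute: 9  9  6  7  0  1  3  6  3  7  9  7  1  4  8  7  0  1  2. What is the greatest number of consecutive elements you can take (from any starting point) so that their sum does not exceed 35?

8

add 9: [9] sum 9, len 1
add 9: [9, 9] sum 18, len 2
add 6: [9, 9, 6] sum 24, len 3
add 7: [9, 9, 6, 7] sum 31, len 4
add 0: [9, 9, 6, 7, 0] sum 31, len 5
add 1: [9, 9, 6, 7, 0, 1] sum 32, len 6
add 3: [9, 9, 6, 7, 0, 1, 3] sum 35, len 7
add 6: [9, 6, 7, 0, 1, 3, 6] sum 32, len 7
add 3: [9, 6, 7, 0, 1, 3, 6, 3] sum 35, len 8
add 7: [6, 7, 0, 1, 3, 6, 3, 7] sum 33, len 8
add 9: [0, 1, 3, 6, 3, 7, 9] sum 29, len 7
add 7: [3, 6, 3, 7, 9, 7] sum 35, len 6
add 1: [6, 3, 7, 9, 7, 1] sum 33, len 6
add 4: [3, 7, 9, 7, 1, 4] sum 31, len 6
add 8: [9, 7, 1, 4, 8] sum 29, len 5
add 7: [7, 1, 4, 8, 7] sum 27, len 5
add 0: [7, 1, 4, 8, 7, 0] sum 27, len 6
add 1: [7, 1, 4, 8, 7, 0, 1] sum 28, len 7
add 2: [7, 1, 4, 8, 7, 0, 1, 2] sum 30, len 8
Longest length seen: 8.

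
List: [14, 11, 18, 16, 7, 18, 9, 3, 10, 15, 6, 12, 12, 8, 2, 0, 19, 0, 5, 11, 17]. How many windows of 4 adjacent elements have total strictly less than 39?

14 11 18 16 → sum 59
11 18 16 7 → sum 52
18 16 7 18 → sum 59
16 7 18 9 → sum 50
7 18 9 3 → sum 37  < 39 ✓
18 9 3 10 → sum 40
9 3 10 15 → sum 37  < 39 ✓
3 10 15 6 → sum 34  < 39 ✓
10 15 6 12 → sum 43
15 6 12 12 → sum 45
6 12 12 8 → sum 38  < 39 ✓
12 12 8 2 → sum 34  < 39 ✓
12 8 2 0 → sum 22  < 39 ✓
8 2 0 19 → sum 29  < 39 ✓
2 0 19 0 → sum 21  < 39 ✓
0 19 0 5 → sum 24  < 39 ✓
19 0 5 11 → sum 35  < 39 ✓
0 5 11 17 → sum 33  < 39 ✓
11 windows satisfy the condition.

11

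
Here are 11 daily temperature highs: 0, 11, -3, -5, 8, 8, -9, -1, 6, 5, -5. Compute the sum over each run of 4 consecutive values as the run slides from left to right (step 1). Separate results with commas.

3, 11, 8, 2, 6, 4, 1, 5

0 11 -3 -5 → sum 3
11 -3 -5 8 → sum 11
-3 -5 8 8 → sum 8
-5 8 8 -9 → sum 2
8 8 -9 -1 → sum 6
8 -9 -1 6 → sum 4
-9 -1 6 5 → sum 1
-1 6 5 -5 → sum 5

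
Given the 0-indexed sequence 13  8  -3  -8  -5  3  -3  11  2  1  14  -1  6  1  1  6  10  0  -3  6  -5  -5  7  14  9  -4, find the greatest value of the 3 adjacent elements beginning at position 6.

11

Elements at indices 6..8: -3, 11, 2
max(-3, 11, 2) = 11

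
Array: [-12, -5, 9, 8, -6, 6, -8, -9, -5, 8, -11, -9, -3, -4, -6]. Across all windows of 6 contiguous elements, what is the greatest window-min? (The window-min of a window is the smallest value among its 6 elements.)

-8

Each size-6 window and its min:
-12 -5 9 8 -6 6 → min -12
-5 9 8 -6 6 -8 → min -8
9 8 -6 6 -8 -9 → min -9
8 -6 6 -8 -9 -5 → min -9
-6 6 -8 -9 -5 8 → min -9
6 -8 -9 -5 8 -11 → min -11
-8 -9 -5 8 -11 -9 → min -11
-9 -5 8 -11 -9 -3 → min -11
-5 8 -11 -9 -3 -4 → min -11
8 -11 -9 -3 -4 -6 → min -11
Greatest of these is -8.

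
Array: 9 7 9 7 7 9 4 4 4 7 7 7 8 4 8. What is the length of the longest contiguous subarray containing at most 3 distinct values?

12

Extend right; when distinct count exceeds 3, shrink from the left:
add 9: window [9] (1 distinct), len 1
add 7: window [9, 7] (2 distinct), len 2
add 9: window [9, 7, 9] (2 distinct), len 3
add 7: window [9, 7, 9, 7] (2 distinct), len 4
add 7: window [9, 7, 9, 7, 7] (2 distinct), len 5
add 9: window [9, 7, 9, 7, 7, 9] (2 distinct), len 6
add 4: window [9, 7, 9, 7, 7, 9, 4] (3 distinct), len 7
add 4: window [9, 7, 9, 7, 7, 9, 4, 4] (3 distinct), len 8
add 4: window [9, 7, 9, 7, 7, 9, 4, 4, 4] (3 distinct), len 9
add 7: window [9, 7, 9, 7, 7, 9, 4, 4, 4, 7] (3 distinct), len 10
add 7: window [9, 7, 9, 7, 7, 9, 4, 4, 4, 7, 7] (3 distinct), len 11
add 7: window [9, 7, 9, 7, 7, 9, 4, 4, 4, 7, 7, 7] (3 distinct), len 12
add 8: window [4, 4, 4, 7, 7, 7, 8] (3 distinct), len 7
add 4: window [4, 4, 4, 7, 7, 7, 8, 4] (3 distinct), len 8
add 8: window [4, 4, 4, 7, 7, 7, 8, 4, 8] (3 distinct), len 9
Longest length with ≤3 distinct: 12.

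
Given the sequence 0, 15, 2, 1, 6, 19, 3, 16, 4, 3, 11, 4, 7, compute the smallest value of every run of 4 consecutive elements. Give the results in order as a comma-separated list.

(0, 15, 2, 1) → min 0
(15, 2, 1, 6) → min 1
(2, 1, 6, 19) → min 1
(1, 6, 19, 3) → min 1
(6, 19, 3, 16) → min 3
(19, 3, 16, 4) → min 3
(3, 16, 4, 3) → min 3
(16, 4, 3, 11) → min 3
(4, 3, 11, 4) → min 3
(3, 11, 4, 7) → min 3

0, 1, 1, 1, 3, 3, 3, 3, 3, 3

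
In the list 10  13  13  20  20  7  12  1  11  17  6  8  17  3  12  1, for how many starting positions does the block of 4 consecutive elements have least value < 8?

[10, 13, 13, 20] → min 10
[13, 13, 20, 20] → min 13
[13, 20, 20, 7] → min 7  < 8 ✓
[20, 20, 7, 12] → min 7  < 8 ✓
[20, 7, 12, 1] → min 1  < 8 ✓
[7, 12, 1, 11] → min 1  < 8 ✓
[12, 1, 11, 17] → min 1  < 8 ✓
[1, 11, 17, 6] → min 1  < 8 ✓
[11, 17, 6, 8] → min 6  < 8 ✓
[17, 6, 8, 17] → min 6  < 8 ✓
[6, 8, 17, 3] → min 3  < 8 ✓
[8, 17, 3, 12] → min 3  < 8 ✓
[17, 3, 12, 1] → min 1  < 8 ✓
11 windows satisfy the condition.

11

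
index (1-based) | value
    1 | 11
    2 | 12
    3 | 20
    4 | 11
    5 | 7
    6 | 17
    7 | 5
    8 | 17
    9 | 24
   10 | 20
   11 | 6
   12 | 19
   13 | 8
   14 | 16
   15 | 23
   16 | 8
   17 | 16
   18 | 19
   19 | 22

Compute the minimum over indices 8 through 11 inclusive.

6

Elements at indices 8..11: 17, 24, 20, 6
min(17, 24, 20, 6) = 6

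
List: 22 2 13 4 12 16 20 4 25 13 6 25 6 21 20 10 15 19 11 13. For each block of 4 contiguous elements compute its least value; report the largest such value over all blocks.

11

Window mins for each of the 17 positions:
[22, 2, 13, 4] → min 2
[2, 13, 4, 12] → min 2
[13, 4, 12, 16] → min 4
[4, 12, 16, 20] → min 4
[12, 16, 20, 4] → min 4
[16, 20, 4, 25] → min 4
[20, 4, 25, 13] → min 4
[4, 25, 13, 6] → min 4
[25, 13, 6, 25] → min 6
[13, 6, 25, 6] → min 6
[6, 25, 6, 21] → min 6
[25, 6, 21, 20] → min 6
[6, 21, 20, 10] → min 6
[21, 20, 10, 15] → min 10
[20, 10, 15, 19] → min 10
[10, 15, 19, 11] → min 10
[15, 19, 11, 13] → min 11
Largest of these is 11.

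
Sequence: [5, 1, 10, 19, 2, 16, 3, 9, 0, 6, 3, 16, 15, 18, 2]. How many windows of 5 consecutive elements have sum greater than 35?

7

5 1 10 19 2 → sum 37  > 35 ✓
1 10 19 2 16 → sum 48  > 35 ✓
10 19 2 16 3 → sum 50  > 35 ✓
19 2 16 3 9 → sum 49  > 35 ✓
2 16 3 9 0 → sum 30
16 3 9 0 6 → sum 34
3 9 0 6 3 → sum 21
9 0 6 3 16 → sum 34
0 6 3 16 15 → sum 40  > 35 ✓
6 3 16 15 18 → sum 58  > 35 ✓
3 16 15 18 2 → sum 54  > 35 ✓
7 windows satisfy the condition.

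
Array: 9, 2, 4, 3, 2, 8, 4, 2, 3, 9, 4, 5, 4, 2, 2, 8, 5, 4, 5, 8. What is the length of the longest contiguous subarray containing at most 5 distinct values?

Extend right; when distinct count exceeds 5, shrink from the left:
add 9: window [9] (1 distinct), len 1
add 2: window [9, 2] (2 distinct), len 2
add 4: window [9, 2, 4] (3 distinct), len 3
add 3: window [9, 2, 4, 3] (4 distinct), len 4
add 2: window [9, 2, 4, 3, 2] (4 distinct), len 5
add 8: window [9, 2, 4, 3, 2, 8] (5 distinct), len 6
add 4: window [9, 2, 4, 3, 2, 8, 4] (5 distinct), len 7
add 2: window [9, 2, 4, 3, 2, 8, 4, 2] (5 distinct), len 8
add 3: window [9, 2, 4, 3, 2, 8, 4, 2, 3] (5 distinct), len 9
add 9: window [9, 2, 4, 3, 2, 8, 4, 2, 3, 9] (5 distinct), len 10
add 4: window [9, 2, 4, 3, 2, 8, 4, 2, 3, 9, 4] (5 distinct), len 11
add 5: window [4, 2, 3, 9, 4, 5] (5 distinct), len 6
add 4: window [4, 2, 3, 9, 4, 5, 4] (5 distinct), len 7
add 2: window [4, 2, 3, 9, 4, 5, 4, 2] (5 distinct), len 8
add 2: window [4, 2, 3, 9, 4, 5, 4, 2, 2] (5 distinct), len 9
add 8: window [9, 4, 5, 4, 2, 2, 8] (5 distinct), len 7
add 5: window [9, 4, 5, 4, 2, 2, 8, 5] (5 distinct), len 8
add 4: window [9, 4, 5, 4, 2, 2, 8, 5, 4] (5 distinct), len 9
add 5: window [9, 4, 5, 4, 2, 2, 8, 5, 4, 5] (5 distinct), len 10
add 8: window [9, 4, 5, 4, 2, 2, 8, 5, 4, 5, 8] (5 distinct), len 11
Longest length with ≤5 distinct: 11.

11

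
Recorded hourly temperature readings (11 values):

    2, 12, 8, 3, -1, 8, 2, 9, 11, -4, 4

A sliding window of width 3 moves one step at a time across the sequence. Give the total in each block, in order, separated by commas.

2 12 8 → sum 22
12 8 3 → sum 23
8 3 -1 → sum 10
3 -1 8 → sum 10
-1 8 2 → sum 9
8 2 9 → sum 19
2 9 11 → sum 22
9 11 -4 → sum 16
11 -4 4 → sum 11

22, 23, 10, 10, 9, 19, 22, 16, 11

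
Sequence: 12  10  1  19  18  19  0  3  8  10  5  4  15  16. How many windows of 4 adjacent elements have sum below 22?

1

12 10 1 19 → sum 42
10 1 19 18 → sum 48
1 19 18 19 → sum 57
19 18 19 0 → sum 56
18 19 0 3 → sum 40
19 0 3 8 → sum 30
0 3 8 10 → sum 21  < 22 ✓
3 8 10 5 → sum 26
8 10 5 4 → sum 27
10 5 4 15 → sum 34
5 4 15 16 → sum 40
1 window satisfy the condition.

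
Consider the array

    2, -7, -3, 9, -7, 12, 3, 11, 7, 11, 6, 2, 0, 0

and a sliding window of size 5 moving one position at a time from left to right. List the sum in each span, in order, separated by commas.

2 -7 -3 9 -7 → sum -6
-7 -3 9 -7 12 → sum 4
-3 9 -7 12 3 → sum 14
9 -7 12 3 11 → sum 28
-7 12 3 11 7 → sum 26
12 3 11 7 11 → sum 44
3 11 7 11 6 → sum 38
11 7 11 6 2 → sum 37
7 11 6 2 0 → sum 26
11 6 2 0 0 → sum 19

-6, 4, 14, 28, 26, 44, 38, 37, 26, 19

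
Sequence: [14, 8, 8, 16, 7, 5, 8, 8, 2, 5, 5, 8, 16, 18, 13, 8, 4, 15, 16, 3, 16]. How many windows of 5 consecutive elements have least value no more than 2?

5

[14, 8, 8, 16, 7] → min 7
[8, 8, 16, 7, 5] → min 5
[8, 16, 7, 5, 8] → min 5
[16, 7, 5, 8, 8] → min 5
[7, 5, 8, 8, 2] → min 2  ≤ 2 ✓
[5, 8, 8, 2, 5] → min 2  ≤ 2 ✓
[8, 8, 2, 5, 5] → min 2  ≤ 2 ✓
[8, 2, 5, 5, 8] → min 2  ≤ 2 ✓
[2, 5, 5, 8, 16] → min 2  ≤ 2 ✓
[5, 5, 8, 16, 18] → min 5
[5, 8, 16, 18, 13] → min 5
[8, 16, 18, 13, 8] → min 8
[16, 18, 13, 8, 4] → min 4
[18, 13, 8, 4, 15] → min 4
[13, 8, 4, 15, 16] → min 4
[8, 4, 15, 16, 3] → min 3
[4, 15, 16, 3, 16] → min 3
5 windows satisfy the condition.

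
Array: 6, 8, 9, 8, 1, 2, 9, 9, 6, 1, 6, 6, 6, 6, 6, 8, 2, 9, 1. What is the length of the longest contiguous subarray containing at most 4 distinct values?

11

add 6: window [6] (1 distinct), len 1
add 8: window [6, 8] (2 distinct), len 2
add 9: window [6, 8, 9] (3 distinct), len 3
add 8: window [6, 8, 9, 8] (3 distinct), len 4
add 1: window [6, 8, 9, 8, 1] (4 distinct), len 5
add 2: window [8, 9, 8, 1, 2] (4 distinct), len 5
add 9: window [8, 9, 8, 1, 2, 9] (4 distinct), len 6
add 9: window [8, 9, 8, 1, 2, 9, 9] (4 distinct), len 7
add 6: window [1, 2, 9, 9, 6] (4 distinct), len 5
add 1: window [1, 2, 9, 9, 6, 1] (4 distinct), len 6
add 6: window [1, 2, 9, 9, 6, 1, 6] (4 distinct), len 7
add 6: window [1, 2, 9, 9, 6, 1, 6, 6] (4 distinct), len 8
add 6: window [1, 2, 9, 9, 6, 1, 6, 6, 6] (4 distinct), len 9
add 6: window [1, 2, 9, 9, 6, 1, 6, 6, 6, 6] (4 distinct), len 10
add 6: window [1, 2, 9, 9, 6, 1, 6, 6, 6, 6, 6] (4 distinct), len 11
add 8: window [9, 9, 6, 1, 6, 6, 6, 6, 6, 8] (4 distinct), len 10
add 2: window [6, 1, 6, 6, 6, 6, 6, 8, 2] (4 distinct), len 9
add 9: window [6, 6, 6, 6, 6, 8, 2, 9] (4 distinct), len 8
add 1: window [8, 2, 9, 1] (4 distinct), len 4
Longest length with ≤4 distinct: 11.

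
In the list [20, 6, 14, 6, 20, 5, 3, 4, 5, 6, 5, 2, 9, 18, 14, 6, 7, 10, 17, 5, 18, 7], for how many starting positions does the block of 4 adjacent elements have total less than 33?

6

(20, 6, 14, 6) → sum 46
(6, 14, 6, 20) → sum 46
(14, 6, 20, 5) → sum 45
(6, 20, 5, 3) → sum 34
(20, 5, 3, 4) → sum 32  < 33 ✓
(5, 3, 4, 5) → sum 17  < 33 ✓
(3, 4, 5, 6) → sum 18  < 33 ✓
(4, 5, 6, 5) → sum 20  < 33 ✓
(5, 6, 5, 2) → sum 18  < 33 ✓
(6, 5, 2, 9) → sum 22  < 33 ✓
(5, 2, 9, 18) → sum 34
(2, 9, 18, 14) → sum 43
(9, 18, 14, 6) → sum 47
(18, 14, 6, 7) → sum 45
(14, 6, 7, 10) → sum 37
(6, 7, 10, 17) → sum 40
(7, 10, 17, 5) → sum 39
(10, 17, 5, 18) → sum 50
(17, 5, 18, 7) → sum 47
6 windows satisfy the condition.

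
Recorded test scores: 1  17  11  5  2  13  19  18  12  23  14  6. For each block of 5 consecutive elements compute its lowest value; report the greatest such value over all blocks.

12

Window mins for each of the 8 positions:
1 17 11 5 2 → min 1
17 11 5 2 13 → min 2
11 5 2 13 19 → min 2
5 2 13 19 18 → min 2
2 13 19 18 12 → min 2
13 19 18 12 23 → min 12
19 18 12 23 14 → min 12
18 12 23 14 6 → min 6
Greatest of these is 12.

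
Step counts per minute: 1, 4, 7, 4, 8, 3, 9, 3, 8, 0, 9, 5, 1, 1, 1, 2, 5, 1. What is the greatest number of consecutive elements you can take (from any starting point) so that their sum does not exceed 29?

9

add 1: [1] sum 1, len 1
add 4: [1, 4] sum 5, len 2
add 7: [1, 4, 7] sum 12, len 3
add 4: [1, 4, 7, 4] sum 16, len 4
add 8: [1, 4, 7, 4, 8] sum 24, len 5
add 3: [1, 4, 7, 4, 8, 3] sum 27, len 6
add 9: [4, 8, 3, 9] sum 24, len 4
add 3: [4, 8, 3, 9, 3] sum 27, len 5
add 8: [3, 9, 3, 8] sum 23, len 4
add 0: [3, 9, 3, 8, 0] sum 23, len 5
add 9: [9, 3, 8, 0, 9] sum 29, len 5
add 5: [3, 8, 0, 9, 5] sum 25, len 5
add 1: [3, 8, 0, 9, 5, 1] sum 26, len 6
add 1: [3, 8, 0, 9, 5, 1, 1] sum 27, len 7
add 1: [3, 8, 0, 9, 5, 1, 1, 1] sum 28, len 8
add 2: [8, 0, 9, 5, 1, 1, 1, 2] sum 27, len 8
add 5: [0, 9, 5, 1, 1, 1, 2, 5] sum 24, len 8
add 1: [0, 9, 5, 1, 1, 1, 2, 5, 1] sum 25, len 9
Longest length seen: 9.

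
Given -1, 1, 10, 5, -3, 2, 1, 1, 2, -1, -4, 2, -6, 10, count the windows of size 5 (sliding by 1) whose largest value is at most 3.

-1 1 10 5 -3 → max 10
1 10 5 -3 2 → max 10
10 5 -3 2 1 → max 10
5 -3 2 1 1 → max 5
-3 2 1 1 2 → max 2  ≤ 3 ✓
2 1 1 2 -1 → max 2  ≤ 3 ✓
1 1 2 -1 -4 → max 2  ≤ 3 ✓
1 2 -1 -4 2 → max 2  ≤ 3 ✓
2 -1 -4 2 -6 → max 2  ≤ 3 ✓
-1 -4 2 -6 10 → max 10
5 windows satisfy the condition.

5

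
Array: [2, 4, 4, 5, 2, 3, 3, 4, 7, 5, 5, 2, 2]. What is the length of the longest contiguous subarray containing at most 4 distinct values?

Extend right; when distinct count exceeds 4, shrink from the left:
[2] 1 distinct, len 1
[2, 4] 2 distinct, len 2
[2, 4, 4] 2 distinct, len 3
[2, 4, 4, 5] 3 distinct, len 4
[2, 4, 4, 5, 2] 3 distinct, len 5
[2, 4, 4, 5, 2, 3] 4 distinct, len 6
[2, 4, 4, 5, 2, 3, 3] 4 distinct, len 7
[2, 4, 4, 5, 2, 3, 3, 4] 4 distinct, len 8
[2, 3, 3, 4, 7] 4 distinct, len 5
[3, 3, 4, 7, 5] 4 distinct, len 5
[3, 3, 4, 7, 5, 5] 4 distinct, len 6
[4, 7, 5, 5, 2] 4 distinct, len 5
[4, 7, 5, 5, 2, 2] 4 distinct, len 6
Longest length with ≤4 distinct: 8.

8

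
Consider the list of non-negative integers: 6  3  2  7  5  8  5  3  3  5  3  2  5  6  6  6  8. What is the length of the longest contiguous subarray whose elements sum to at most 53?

→ 6: sum 6, len 1
→ 3: sum 9, len 2
→ 2: sum 11, len 3
→ 7: sum 18, len 4
→ 5: sum 23, len 5
→ 8: sum 31, len 6
→ 5: sum 36, len 7
→ 3: sum 39, len 8
→ 3: sum 42, len 9
→ 5: sum 47, len 10
→ 3: sum 50, len 11
→ 2: sum 52, len 12
→ 5 (dropped 6): sum 51, len 12
→ 6 (dropped 3, 2): sum 52, len 11
→ 6 (dropped 7): sum 51, len 11
→ 6 (dropped 5): sum 52, len 11
→ 8 (dropped 8): sum 52, len 11
Longest length seen: 12.

12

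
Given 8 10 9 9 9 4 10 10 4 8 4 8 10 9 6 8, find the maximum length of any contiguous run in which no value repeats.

5

add 8: [8] len 1
add 10: [8, 10] len 2
add 9: [8, 10, 9] len 3
add 9 (repeat 9, move left end past it): [9] len 1
add 9 (repeat 9, move left end past it): [9] len 1
add 4: [9, 4] len 2
add 10: [9, 4, 10] len 3
add 10 (repeat 10, move left end past it): [10] len 1
add 4: [10, 4] len 2
add 8: [10, 4, 8] len 3
add 4 (repeat 4, move left end past it): [8, 4] len 2
add 8 (repeat 8, move left end past it): [4, 8] len 2
add 10: [4, 8, 10] len 3
add 9: [4, 8, 10, 9] len 4
add 6: [4, 8, 10, 9, 6] len 5
add 8 (repeat 8, move left end past it): [10, 9, 6, 8] len 4
Longest all-distinct length: 5.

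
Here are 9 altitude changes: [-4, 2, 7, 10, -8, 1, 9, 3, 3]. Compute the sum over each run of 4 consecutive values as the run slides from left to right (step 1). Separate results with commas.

-4 2 7 10 → sum 15
2 7 10 -8 → sum 11
7 10 -8 1 → sum 10
10 -8 1 9 → sum 12
-8 1 9 3 → sum 5
1 9 3 3 → sum 16

15, 11, 10, 12, 5, 16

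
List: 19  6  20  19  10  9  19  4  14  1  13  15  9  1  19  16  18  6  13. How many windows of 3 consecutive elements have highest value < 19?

(19, 6, 20) → max 20
(6, 20, 19) → max 20
(20, 19, 10) → max 20
(19, 10, 9) → max 19
(10, 9, 19) → max 19
(9, 19, 4) → max 19
(19, 4, 14) → max 19
(4, 14, 1) → max 14  < 19 ✓
(14, 1, 13) → max 14  < 19 ✓
(1, 13, 15) → max 15  < 19 ✓
(13, 15, 9) → max 15  < 19 ✓
(15, 9, 1) → max 15  < 19 ✓
(9, 1, 19) → max 19
(1, 19, 16) → max 19
(19, 16, 18) → max 19
(16, 18, 6) → max 18  < 19 ✓
(18, 6, 13) → max 18  < 19 ✓
7 windows satisfy the condition.

7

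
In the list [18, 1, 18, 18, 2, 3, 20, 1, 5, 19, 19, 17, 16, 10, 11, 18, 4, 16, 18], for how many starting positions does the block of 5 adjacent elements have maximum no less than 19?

9

[18, 1, 18, 18, 2] → max 18
[1, 18, 18, 2, 3] → max 18
[18, 18, 2, 3, 20] → max 20  ≥ 19 ✓
[18, 2, 3, 20, 1] → max 20  ≥ 19 ✓
[2, 3, 20, 1, 5] → max 20  ≥ 19 ✓
[3, 20, 1, 5, 19] → max 20  ≥ 19 ✓
[20, 1, 5, 19, 19] → max 20  ≥ 19 ✓
[1, 5, 19, 19, 17] → max 19  ≥ 19 ✓
[5, 19, 19, 17, 16] → max 19  ≥ 19 ✓
[19, 19, 17, 16, 10] → max 19  ≥ 19 ✓
[19, 17, 16, 10, 11] → max 19  ≥ 19 ✓
[17, 16, 10, 11, 18] → max 18
[16, 10, 11, 18, 4] → max 18
[10, 11, 18, 4, 16] → max 18
[11, 18, 4, 16, 18] → max 18
9 windows satisfy the condition.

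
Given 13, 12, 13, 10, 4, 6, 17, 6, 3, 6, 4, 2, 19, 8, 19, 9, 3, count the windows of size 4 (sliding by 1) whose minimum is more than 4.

2

[13, 12, 13, 10] → min 10  > 4 ✓
[12, 13, 10, 4] → min 4
[13, 10, 4, 6] → min 4
[10, 4, 6, 17] → min 4
[4, 6, 17, 6] → min 4
[6, 17, 6, 3] → min 3
[17, 6, 3, 6] → min 3
[6, 3, 6, 4] → min 3
[3, 6, 4, 2] → min 2
[6, 4, 2, 19] → min 2
[4, 2, 19, 8] → min 2
[2, 19, 8, 19] → min 2
[19, 8, 19, 9] → min 8  > 4 ✓
[8, 19, 9, 3] → min 3
2 windows satisfy the condition.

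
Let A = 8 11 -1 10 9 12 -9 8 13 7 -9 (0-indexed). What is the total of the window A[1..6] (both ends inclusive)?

32

Elements at indices 1..6: 11, -1, 10, 9, 12, -9
sum(11, -1, 10, 9, 12, -9) = 32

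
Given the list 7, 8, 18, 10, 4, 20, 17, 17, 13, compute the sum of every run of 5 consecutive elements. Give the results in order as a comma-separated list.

7 8 18 10 4 → sum 47
8 18 10 4 20 → sum 60
18 10 4 20 17 → sum 69
10 4 20 17 17 → sum 68
4 20 17 17 13 → sum 71

47, 60, 69, 68, 71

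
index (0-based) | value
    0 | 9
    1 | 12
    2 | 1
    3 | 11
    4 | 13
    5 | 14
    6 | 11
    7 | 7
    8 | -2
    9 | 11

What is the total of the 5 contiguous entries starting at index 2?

50

Elements at indices 2..6: 1, 11, 13, 14, 11
sum(1, 11, 13, 14, 11) = 50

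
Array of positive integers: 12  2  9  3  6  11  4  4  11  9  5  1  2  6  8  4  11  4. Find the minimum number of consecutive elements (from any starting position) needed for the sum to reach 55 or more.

8

Extend right; whenever the sum reaches 55, record the length and shrink from the left:
add 12: running sum 12 < 55
add 2: running sum 14 < 55
add 9: running sum 23 < 55
add 3: running sum 26 < 55
add 6: running sum 32 < 55
add 11: running sum 43 < 55
add 4: running sum 47 < 55
add 4: running sum 51 < 55
add 11: shortest ending here [12, 2, 9, 3, 6, 11, 4, 4, 11] sum 62, len 9
add 9: shortest ending here [9, 3, 6, 11, 4, 4, 11, 9] sum 57, len 8
add 5: shortest ending here [9, 3, 6, 11, 4, 4, 11, 9, 5] sum 62, len 9
add 1: shortest ending here [9, 3, 6, 11, 4, 4, 11, 9, 5, 1] sum 63, len 10
add 2: shortest ending here [3, 6, 11, 4, 4, 11, 9, 5, 1, 2] sum 56, len 10
add 6: shortest ending here [6, 11, 4, 4, 11, 9, 5, 1, 2, 6] sum 59, len 10
add 8: shortest ending here [11, 4, 4, 11, 9, 5, 1, 2, 6, 8] sum 61, len 10
add 4: shortest ending here [11, 4, 4, 11, 9, 5, 1, 2, 6, 8, 4] sum 65, len 11
add 11: shortest ending here [11, 9, 5, 1, 2, 6, 8, 4, 11] sum 57, len 9
add 4: shortest ending here [11, 9, 5, 1, 2, 6, 8, 4, 11, 4] sum 61, len 10
Shortest qualifying length: 8.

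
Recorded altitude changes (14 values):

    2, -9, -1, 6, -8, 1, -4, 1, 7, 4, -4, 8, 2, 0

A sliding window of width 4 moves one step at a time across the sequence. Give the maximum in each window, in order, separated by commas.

6, 6, 6, 6, 1, 7, 7, 7, 8, 8, 8

(2, -9, -1, 6) → max 6
(-9, -1, 6, -8) → max 6
(-1, 6, -8, 1) → max 6
(6, -8, 1, -4) → max 6
(-8, 1, -4, 1) → max 1
(1, -4, 1, 7) → max 7
(-4, 1, 7, 4) → max 7
(1, 7, 4, -4) → max 7
(7, 4, -4, 8) → max 8
(4, -4, 8, 2) → max 8
(-4, 8, 2, 0) → max 8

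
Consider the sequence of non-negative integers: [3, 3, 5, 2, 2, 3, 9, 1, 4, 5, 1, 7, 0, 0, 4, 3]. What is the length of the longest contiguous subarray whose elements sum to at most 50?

add 3: [3] sum 3, len 1
add 3: [3, 3] sum 6, len 2
add 5: [3, 3, 5] sum 11, len 3
add 2: [3, 3, 5, 2] sum 13, len 4
add 2: [3, 3, 5, 2, 2] sum 15, len 5
add 3: [3, 3, 5, 2, 2, 3] sum 18, len 6
add 9: [3, 3, 5, 2, 2, 3, 9] sum 27, len 7
add 1: [3, 3, 5, 2, 2, 3, 9, 1] sum 28, len 8
add 4: [3, 3, 5, 2, 2, 3, 9, 1, 4] sum 32, len 9
add 5: [3, 3, 5, 2, 2, 3, 9, 1, 4, 5] sum 37, len 10
add 1: [3, 3, 5, 2, 2, 3, 9, 1, 4, 5, 1] sum 38, len 11
add 7: [3, 3, 5, 2, 2, 3, 9, 1, 4, 5, 1, 7] sum 45, len 12
add 0: [3, 3, 5, 2, 2, 3, 9, 1, 4, 5, 1, 7, 0] sum 45, len 13
add 0: [3, 3, 5, 2, 2, 3, 9, 1, 4, 5, 1, 7, 0, 0] sum 45, len 14
add 4: [3, 3, 5, 2, 2, 3, 9, 1, 4, 5, 1, 7, 0, 0, 4] sum 49, len 15
add 3: [3, 5, 2, 2, 3, 9, 1, 4, 5, 1, 7, 0, 0, 4, 3] sum 49, len 15
Longest length seen: 15.

15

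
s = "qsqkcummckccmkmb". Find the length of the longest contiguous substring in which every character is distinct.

[q] len 1
[q, s] len 2
[s, q] len 2
[s, q, k] len 3
[s, q, k, c] len 4
[s, q, k, c, u] len 5
[s, q, k, c, u, m] len 6
[m] len 1
[m, c] len 2
[m, c, k] len 3
[k, c] len 2
[c] len 1
[c, m] len 2
[c, m, k] len 3
[k, m] len 2
[k, m, b] len 3
Longest all-distinct length: 6.

6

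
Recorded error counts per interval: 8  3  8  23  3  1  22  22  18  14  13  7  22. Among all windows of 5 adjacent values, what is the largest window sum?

[8, 3, 8, 23, 3] → sum 45
[3, 8, 23, 3, 1] → sum 38
[8, 23, 3, 1, 22] → sum 57
[23, 3, 1, 22, 22] → sum 71
[3, 1, 22, 22, 18] → sum 66
[1, 22, 22, 18, 14] → sum 77
[22, 22, 18, 14, 13] → sum 89
[22, 18, 14, 13, 7] → sum 74
[18, 14, 13, 7, 22] → sum 74
Largest of these is 89.

89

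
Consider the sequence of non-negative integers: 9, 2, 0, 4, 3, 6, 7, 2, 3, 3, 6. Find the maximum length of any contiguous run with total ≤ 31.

→ 9: sum 9, len 1
→ 2: sum 11, len 2
→ 0: sum 11, len 3
→ 4: sum 15, len 4
→ 3: sum 18, len 5
→ 6: sum 24, len 6
→ 7: sum 31, len 7
→ 2 (dropped 9): sum 24, len 7
→ 3: sum 27, len 8
→ 3: sum 30, len 9
→ 6 (dropped 2, 0, 4): sum 30, len 7
Longest length seen: 9.

9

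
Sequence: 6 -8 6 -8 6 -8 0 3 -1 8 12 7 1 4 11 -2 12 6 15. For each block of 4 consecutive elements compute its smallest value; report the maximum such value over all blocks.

1

Window mins for each of the 16 positions:
6 -8 6 -8 → min -8
-8 6 -8 6 → min -8
6 -8 6 -8 → min -8
-8 6 -8 0 → min -8
6 -8 0 3 → min -8
-8 0 3 -1 → min -8
0 3 -1 8 → min -1
3 -1 8 12 → min -1
-1 8 12 7 → min -1
8 12 7 1 → min 1
12 7 1 4 → min 1
7 1 4 11 → min 1
1 4 11 -2 → min -2
4 11 -2 12 → min -2
11 -2 12 6 → min -2
-2 12 6 15 → min -2
Maximum of these is 1.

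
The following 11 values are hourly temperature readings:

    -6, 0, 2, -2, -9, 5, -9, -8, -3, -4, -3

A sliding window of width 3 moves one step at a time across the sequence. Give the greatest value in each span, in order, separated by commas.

(-6, 0, 2) → max 2
(0, 2, -2) → max 2
(2, -2, -9) → max 2
(-2, -9, 5) → max 5
(-9, 5, -9) → max 5
(5, -9, -8) → max 5
(-9, -8, -3) → max -3
(-8, -3, -4) → max -3
(-3, -4, -3) → max -3

2, 2, 2, 5, 5, 5, -3, -3, -3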